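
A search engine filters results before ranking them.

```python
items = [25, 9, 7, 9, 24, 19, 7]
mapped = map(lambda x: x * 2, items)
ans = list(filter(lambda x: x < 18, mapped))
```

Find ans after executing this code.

Step 1: Map x * 2:
  25 -> 50
  9 -> 18
  7 -> 14
  9 -> 18
  24 -> 48
  19 -> 38
  7 -> 14
Step 2: Filter for < 18:
  50: removed
  18: removed
  14: kept
  18: removed
  48: removed
  38: removed
  14: kept
Therefore ans = [14, 14].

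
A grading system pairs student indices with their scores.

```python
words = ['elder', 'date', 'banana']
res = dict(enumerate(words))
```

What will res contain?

Step 1: enumerate pairs indices with words:
  0 -> 'elder'
  1 -> 'date'
  2 -> 'banana'
Therefore res = {0: 'elder', 1: 'date', 2: 'banana'}.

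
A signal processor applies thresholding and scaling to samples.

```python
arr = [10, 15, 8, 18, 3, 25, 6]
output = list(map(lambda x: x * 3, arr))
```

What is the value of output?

Step 1: Apply lambda x: x * 3 to each element:
  10 -> 30
  15 -> 45
  8 -> 24
  18 -> 54
  3 -> 9
  25 -> 75
  6 -> 18
Therefore output = [30, 45, 24, 54, 9, 75, 18].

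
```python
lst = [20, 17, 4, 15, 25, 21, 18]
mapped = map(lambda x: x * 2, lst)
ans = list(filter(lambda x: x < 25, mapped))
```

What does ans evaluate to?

Step 1: Map x * 2:
  20 -> 40
  17 -> 34
  4 -> 8
  15 -> 30
  25 -> 50
  21 -> 42
  18 -> 36
Step 2: Filter for < 25:
  40: removed
  34: removed
  8: kept
  30: removed
  50: removed
  42: removed
  36: removed
Therefore ans = [8].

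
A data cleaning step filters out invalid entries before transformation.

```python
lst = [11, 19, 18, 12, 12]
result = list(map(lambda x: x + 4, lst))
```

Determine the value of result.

Step 1: Apply lambda x: x + 4 to each element:
  11 -> 15
  19 -> 23
  18 -> 22
  12 -> 16
  12 -> 16
Therefore result = [15, 23, 22, 16, 16].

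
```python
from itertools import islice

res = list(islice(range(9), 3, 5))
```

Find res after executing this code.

Step 1: islice(range(9), 3, 5) takes elements at indices [3, 5).
Step 2: Elements: [3, 4].
Therefore res = [3, 4].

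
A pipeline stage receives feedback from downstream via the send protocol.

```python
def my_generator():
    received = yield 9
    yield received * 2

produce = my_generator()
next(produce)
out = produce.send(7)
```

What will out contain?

Step 1: next(produce) advances to first yield, producing 9.
Step 2: send(7) resumes, received = 7.
Step 3: yield received * 2 = 7 * 2 = 14.
Therefore out = 14.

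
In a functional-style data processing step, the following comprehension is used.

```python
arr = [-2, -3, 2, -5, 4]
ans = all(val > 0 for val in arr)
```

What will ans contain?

Step 1: Check val > 0 for each element in [-2, -3, 2, -5, 4]:
  -2 > 0: False
  -3 > 0: False
  2 > 0: True
  -5 > 0: False
  4 > 0: True
Step 2: all() returns False.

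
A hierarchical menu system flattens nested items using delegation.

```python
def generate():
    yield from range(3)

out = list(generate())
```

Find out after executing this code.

Step 1: yield from delegates to the iterable, yielding each element.
Step 2: Collected values: [0, 1, 2].
Therefore out = [0, 1, 2].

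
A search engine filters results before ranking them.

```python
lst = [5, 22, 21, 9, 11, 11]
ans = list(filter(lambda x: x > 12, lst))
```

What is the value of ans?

Step 1: Filter elements > 12:
  5: removed
  22: kept
  21: kept
  9: removed
  11: removed
  11: removed
Therefore ans = [22, 21].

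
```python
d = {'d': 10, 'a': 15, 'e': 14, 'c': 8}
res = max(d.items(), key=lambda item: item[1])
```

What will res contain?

Step 1: Find item with maximum value:
  ('d', 10)
  ('a', 15)
  ('e', 14)
  ('c', 8)
Step 2: Maximum value is 15 at key 'a'.
Therefore res = ('a', 15).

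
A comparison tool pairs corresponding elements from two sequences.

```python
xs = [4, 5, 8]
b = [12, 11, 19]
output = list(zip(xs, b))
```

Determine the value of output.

Step 1: zip pairs elements at same index:
  Index 0: (4, 12)
  Index 1: (5, 11)
  Index 2: (8, 19)
Therefore output = [(4, 12), (5, 11), (8, 19)].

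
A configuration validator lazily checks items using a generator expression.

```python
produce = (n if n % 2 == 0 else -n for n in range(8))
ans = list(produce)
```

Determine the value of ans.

Step 1: For each n in range(8), yield n if even, else -n:
  n=0: even, yield 0
  n=1: odd, yield -1
  n=2: even, yield 2
  n=3: odd, yield -3
  n=4: even, yield 4
  n=5: odd, yield -5
  n=6: even, yield 6
  n=7: odd, yield -7
Therefore ans = [0, -1, 2, -3, 4, -5, 6, -7].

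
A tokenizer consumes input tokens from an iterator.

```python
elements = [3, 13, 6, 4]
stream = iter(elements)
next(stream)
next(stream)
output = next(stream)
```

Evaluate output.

Step 1: Create iterator over [3, 13, 6, 4].
Step 2: next() consumes 3.
Step 3: next() consumes 13.
Step 4: next() returns 6.
Therefore output = 6.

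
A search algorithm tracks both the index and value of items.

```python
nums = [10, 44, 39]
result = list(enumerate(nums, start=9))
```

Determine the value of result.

Step 1: enumerate with start=9:
  (9, 10)
  (10, 44)
  (11, 39)
Therefore result = [(9, 10), (10, 44), (11, 39)].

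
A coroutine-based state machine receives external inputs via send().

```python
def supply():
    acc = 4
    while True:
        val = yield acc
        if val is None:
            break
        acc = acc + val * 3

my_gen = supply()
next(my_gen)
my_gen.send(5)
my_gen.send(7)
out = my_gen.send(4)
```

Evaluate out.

Step 1: next() -> yield acc=4.
Step 2: send(5) -> val=5, acc = 4 + 5*3 = 19, yield 19.
Step 3: send(7) -> val=7, acc = 19 + 7*3 = 40, yield 40.
Step 4: send(4) -> val=4, acc = 40 + 4*3 = 52, yield 52.
Therefore out = 52.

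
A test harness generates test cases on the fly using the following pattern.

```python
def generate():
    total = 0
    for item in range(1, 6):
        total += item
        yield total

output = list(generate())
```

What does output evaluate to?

Step 1: Generator accumulates running sum:
  item=1: total = 1, yield 1
  item=2: total = 3, yield 3
  item=3: total = 6, yield 6
  item=4: total = 10, yield 10
  item=5: total = 15, yield 15
Therefore output = [1, 3, 6, 10, 15].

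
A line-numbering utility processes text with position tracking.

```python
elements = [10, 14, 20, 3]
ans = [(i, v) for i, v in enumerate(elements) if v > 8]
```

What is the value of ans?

Step 1: Filter enumerate([10, 14, 20, 3]) keeping v > 8:
  (0, 10): 10 > 8, included
  (1, 14): 14 > 8, included
  (2, 20): 20 > 8, included
  (3, 3): 3 <= 8, excluded
Therefore ans = [(0, 10), (1, 14), (2, 20)].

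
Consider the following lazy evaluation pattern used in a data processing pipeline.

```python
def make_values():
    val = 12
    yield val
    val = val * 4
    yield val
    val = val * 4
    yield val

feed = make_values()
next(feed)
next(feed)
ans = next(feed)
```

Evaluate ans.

Step 1: Trace through generator execution:
  Yield 1: val starts at 12, yield 12
  Yield 2: val = 12 * 4 = 48, yield 48
  Yield 3: val = 48 * 4 = 192, yield 192
Step 2: First next() gets 12, second next() gets the second value, third next() yields 192.
Therefore ans = 192.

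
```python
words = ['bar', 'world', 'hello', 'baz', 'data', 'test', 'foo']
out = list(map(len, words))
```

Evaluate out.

Step 1: Map len() to each word:
  'bar' -> 3
  'world' -> 5
  'hello' -> 5
  'baz' -> 3
  'data' -> 4
  'test' -> 4
  'foo' -> 3
Therefore out = [3, 5, 5, 3, 4, 4, 3].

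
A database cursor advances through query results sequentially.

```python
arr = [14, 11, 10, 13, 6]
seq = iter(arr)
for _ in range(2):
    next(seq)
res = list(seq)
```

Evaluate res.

Step 1: Create iterator over [14, 11, 10, 13, 6].
Step 2: Advance 2 positions (consuming [14, 11]).
Step 3: list() collects remaining elements: [10, 13, 6].
Therefore res = [10, 13, 6].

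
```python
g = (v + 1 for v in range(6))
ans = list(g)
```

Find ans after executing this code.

Step 1: For each v in range(6), compute v+1:
  v=0: 0+1 = 1
  v=1: 1+1 = 2
  v=2: 2+1 = 3
  v=3: 3+1 = 4
  v=4: 4+1 = 5
  v=5: 5+1 = 6
Therefore ans = [1, 2, 3, 4, 5, 6].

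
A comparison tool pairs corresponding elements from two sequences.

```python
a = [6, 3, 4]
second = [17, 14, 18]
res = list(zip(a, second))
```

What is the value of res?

Step 1: zip pairs elements at same index:
  Index 0: (6, 17)
  Index 1: (3, 14)
  Index 2: (4, 18)
Therefore res = [(6, 17), (3, 14), (4, 18)].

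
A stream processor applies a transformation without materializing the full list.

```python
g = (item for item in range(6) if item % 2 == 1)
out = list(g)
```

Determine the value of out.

Step 1: Filter range(6) keeping only odd values:
  item=0: even, excluded
  item=1: odd, included
  item=2: even, excluded
  item=3: odd, included
  item=4: even, excluded
  item=5: odd, included
Therefore out = [1, 3, 5].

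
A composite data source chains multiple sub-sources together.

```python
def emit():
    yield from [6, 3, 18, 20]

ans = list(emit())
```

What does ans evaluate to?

Step 1: yield from delegates to the iterable, yielding each element.
Step 2: Collected values: [6, 3, 18, 20].
Therefore ans = [6, 3, 18, 20].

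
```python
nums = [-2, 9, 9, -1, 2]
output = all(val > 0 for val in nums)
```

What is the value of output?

Step 1: Check val > 0 for each element in [-2, 9, 9, -1, 2]:
  -2 > 0: False
  9 > 0: True
  9 > 0: True
  -1 > 0: False
  2 > 0: True
Step 2: all() returns False.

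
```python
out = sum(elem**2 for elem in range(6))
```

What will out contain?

Step 1: Compute elem**2 for each elem in range(6):
  elem=0: 0**2 = 0
  elem=1: 1**2 = 1
  elem=2: 2**2 = 4
  elem=3: 3**2 = 9
  elem=4: 4**2 = 16
  elem=5: 5**2 = 25
Step 2: sum = 0 + 1 + 4 + 9 + 16 + 25 = 55.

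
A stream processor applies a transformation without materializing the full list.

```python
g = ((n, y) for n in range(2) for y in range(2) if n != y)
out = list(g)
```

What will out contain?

Step 1: Nested generator over range(2) x range(2) where n != y:
  (0, 0): excluded (n == y)
  (0, 1): included
  (1, 0): included
  (1, 1): excluded (n == y)
Therefore out = [(0, 1), (1, 0)].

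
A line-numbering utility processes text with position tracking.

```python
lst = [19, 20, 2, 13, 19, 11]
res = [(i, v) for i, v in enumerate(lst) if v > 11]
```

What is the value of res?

Step 1: Filter enumerate([19, 20, 2, 13, 19, 11]) keeping v > 11:
  (0, 19): 19 > 11, included
  (1, 20): 20 > 11, included
  (2, 2): 2 <= 11, excluded
  (3, 13): 13 > 11, included
  (4, 19): 19 > 11, included
  (5, 11): 11 <= 11, excluded
Therefore res = [(0, 19), (1, 20), (3, 13), (4, 19)].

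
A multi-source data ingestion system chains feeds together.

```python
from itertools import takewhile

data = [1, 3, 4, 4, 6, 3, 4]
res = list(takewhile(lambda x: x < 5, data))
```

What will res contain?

Step 1: takewhile stops at first element >= 5:
  1 < 5: take
  3 < 5: take
  4 < 5: take
  4 < 5: take
  6 >= 5: stop
Therefore res = [1, 3, 4, 4].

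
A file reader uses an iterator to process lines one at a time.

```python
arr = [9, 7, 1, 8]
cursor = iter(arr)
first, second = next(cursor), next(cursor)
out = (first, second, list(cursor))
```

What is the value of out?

Step 1: Create iterator over [9, 7, 1, 8].
Step 2: first = 9, second = 7.
Step 3: Remaining elements: [1, 8].
Therefore out = (9, 7, [1, 8]).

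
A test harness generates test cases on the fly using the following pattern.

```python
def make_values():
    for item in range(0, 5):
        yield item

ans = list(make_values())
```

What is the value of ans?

Step 1: The generator yields each value from range(0, 5).
Step 2: list() consumes all yields: [0, 1, 2, 3, 4].
Therefore ans = [0, 1, 2, 3, 4].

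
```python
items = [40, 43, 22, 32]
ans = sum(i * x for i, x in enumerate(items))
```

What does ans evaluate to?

Step 1: Compute i * x for each (i, x) in enumerate([40, 43, 22, 32]):
  i=0, x=40: 0*40 = 0
  i=1, x=43: 1*43 = 43
  i=2, x=22: 2*22 = 44
  i=3, x=32: 3*32 = 96
Step 2: sum = 0 + 43 + 44 + 96 = 183.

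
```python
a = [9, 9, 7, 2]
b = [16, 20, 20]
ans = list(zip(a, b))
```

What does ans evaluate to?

Step 1: zip stops at shortest (len(a)=4, len(b)=3):
  Index 0: (9, 16)
  Index 1: (9, 20)
  Index 2: (7, 20)
Step 2: Last element of a (2) has no pair, dropped.
Therefore ans = [(9, 16), (9, 20), (7, 20)].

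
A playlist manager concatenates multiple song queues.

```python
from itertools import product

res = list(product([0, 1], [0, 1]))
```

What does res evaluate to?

Step 1: product([0, 1], [0, 1]) gives all pairs:
  (0, 0)
  (0, 1)
  (1, 0)
  (1, 1)
Therefore res = [(0, 0), (0, 1), (1, 0), (1, 1)].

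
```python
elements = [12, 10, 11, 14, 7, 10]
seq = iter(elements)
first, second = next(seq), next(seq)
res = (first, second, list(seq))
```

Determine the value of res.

Step 1: Create iterator over [12, 10, 11, 14, 7, 10].
Step 2: first = 12, second = 10.
Step 3: Remaining elements: [11, 14, 7, 10].
Therefore res = (12, 10, [11, 14, 7, 10]).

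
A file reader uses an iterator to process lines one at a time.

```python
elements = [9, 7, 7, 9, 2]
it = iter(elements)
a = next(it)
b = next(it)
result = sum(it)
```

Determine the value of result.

Step 1: Create iterator over [9, 7, 7, 9, 2].
Step 2: a = next() = 9, b = next() = 7.
Step 3: sum() of remaining [7, 9, 2] = 18.
Therefore result = 18.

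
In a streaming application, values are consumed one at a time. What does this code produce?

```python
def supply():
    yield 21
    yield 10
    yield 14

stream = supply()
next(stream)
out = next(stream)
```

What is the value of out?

Step 1: supply() creates a generator.
Step 2: next(stream) yields 21 (consumed and discarded).
Step 3: next(stream) yields 10, assigned to out.
Therefore out = 10.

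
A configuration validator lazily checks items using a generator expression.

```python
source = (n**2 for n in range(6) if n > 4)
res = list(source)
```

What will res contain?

Step 1: For range(6), keep n > 4, then square:
  n=0: 0 <= 4, excluded
  n=1: 1 <= 4, excluded
  n=2: 2 <= 4, excluded
  n=3: 3 <= 4, excluded
  n=4: 4 <= 4, excluded
  n=5: 5 > 4, yield 5**2 = 25
Therefore res = [25].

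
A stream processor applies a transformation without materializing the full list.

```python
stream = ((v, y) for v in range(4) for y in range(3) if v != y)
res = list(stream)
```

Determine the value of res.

Step 1: Nested generator over range(4) x range(3) where v != y:
  (0, 0): excluded (v == y)
  (0, 1): included
  (0, 2): included
  (1, 0): included
  (1, 1): excluded (v == y)
  (1, 2): included
  (2, 0): included
  (2, 1): included
  (2, 2): excluded (v == y)
  (3, 0): included
  (3, 1): included
  (3, 2): included
Therefore res = [(0, 1), (0, 2), (1, 0), (1, 2), (2, 0), (2, 1), (3, 0), (3, 1), (3, 2)].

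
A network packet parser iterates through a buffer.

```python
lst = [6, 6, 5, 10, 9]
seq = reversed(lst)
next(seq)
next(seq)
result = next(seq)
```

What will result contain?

Step 1: reversed([6, 6, 5, 10, 9]) gives iterator: [9, 10, 5, 6, 6].
Step 2: First next() = 9, second next() = 10.
Step 3: Third next() = 5.
Therefore result = 5.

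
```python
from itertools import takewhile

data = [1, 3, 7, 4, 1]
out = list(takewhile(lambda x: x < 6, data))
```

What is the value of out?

Step 1: takewhile stops at first element >= 6:
  1 < 6: take
  3 < 6: take
  7 >= 6: stop
Therefore out = [1, 3].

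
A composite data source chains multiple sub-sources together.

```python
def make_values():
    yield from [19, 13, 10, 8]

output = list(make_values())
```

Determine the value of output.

Step 1: yield from delegates to the iterable, yielding each element.
Step 2: Collected values: [19, 13, 10, 8].
Therefore output = [19, 13, 10, 8].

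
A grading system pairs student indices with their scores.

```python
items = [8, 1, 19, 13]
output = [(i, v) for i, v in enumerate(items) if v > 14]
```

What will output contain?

Step 1: Filter enumerate([8, 1, 19, 13]) keeping v > 14:
  (0, 8): 8 <= 14, excluded
  (1, 1): 1 <= 14, excluded
  (2, 19): 19 > 14, included
  (3, 13): 13 <= 14, excluded
Therefore output = [(2, 19)].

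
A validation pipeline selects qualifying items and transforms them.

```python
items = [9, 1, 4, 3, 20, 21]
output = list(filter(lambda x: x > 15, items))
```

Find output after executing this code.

Step 1: Filter elements > 15:
  9: removed
  1: removed
  4: removed
  3: removed
  20: kept
  21: kept
Therefore output = [20, 21].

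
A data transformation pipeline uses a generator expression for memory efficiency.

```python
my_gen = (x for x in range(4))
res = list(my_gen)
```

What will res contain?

Step 1: Generator expression iterates range(4): [0, 1, 2, 3].
Step 2: list() collects all values.
Therefore res = [0, 1, 2, 3].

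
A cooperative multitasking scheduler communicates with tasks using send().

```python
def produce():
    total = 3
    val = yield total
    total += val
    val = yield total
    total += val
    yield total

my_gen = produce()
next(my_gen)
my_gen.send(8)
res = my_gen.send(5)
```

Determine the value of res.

Step 1: next() -> yield total=3.
Step 2: send(8) -> val=8, total = 3+8 = 11, yield 11.
Step 3: send(5) -> val=5, total = 11+5 = 16, yield 16.
Therefore res = 16.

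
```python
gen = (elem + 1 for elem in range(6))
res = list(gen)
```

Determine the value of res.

Step 1: For each elem in range(6), compute elem+1:
  elem=0: 0+1 = 1
  elem=1: 1+1 = 2
  elem=2: 2+1 = 3
  elem=3: 3+1 = 4
  elem=4: 4+1 = 5
  elem=5: 5+1 = 6
Therefore res = [1, 2, 3, 4, 5, 6].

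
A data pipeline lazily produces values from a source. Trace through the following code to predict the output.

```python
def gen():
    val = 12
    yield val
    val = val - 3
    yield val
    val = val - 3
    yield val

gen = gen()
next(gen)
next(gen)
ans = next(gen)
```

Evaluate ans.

Step 1: Trace through generator execution:
  Yield 1: val starts at 12, yield 12
  Yield 2: val = 12 - 3 = 9, yield 9
  Yield 3: val = 9 - 3 = 6, yield 6
Step 2: First next() gets 12, second next() gets the second value, third next() yields 6.
Therefore ans = 6.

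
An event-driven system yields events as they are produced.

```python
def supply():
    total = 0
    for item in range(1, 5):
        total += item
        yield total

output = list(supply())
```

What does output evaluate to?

Step 1: Generator accumulates running sum:
  item=1: total = 1, yield 1
  item=2: total = 3, yield 3
  item=3: total = 6, yield 6
  item=4: total = 10, yield 10
Therefore output = [1, 3, 6, 10].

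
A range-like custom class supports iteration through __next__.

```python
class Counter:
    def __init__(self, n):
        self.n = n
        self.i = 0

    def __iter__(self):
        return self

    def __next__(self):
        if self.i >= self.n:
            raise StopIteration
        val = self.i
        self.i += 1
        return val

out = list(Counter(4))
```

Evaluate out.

Step 1: Counter(4) creates an iterator counting 0 to 3.
Step 2: list() consumes all values: [0, 1, 2, 3].
Therefore out = [0, 1, 2, 3].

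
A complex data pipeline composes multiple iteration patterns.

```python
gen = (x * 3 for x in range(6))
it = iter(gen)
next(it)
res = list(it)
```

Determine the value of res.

Step 1: Generator produces [0, 3, 6, 9, 12, 15].
Step 2: next(it) consumes first element (0).
Step 3: list(it) collects remaining: [3, 6, 9, 12, 15].
Therefore res = [3, 6, 9, 12, 15].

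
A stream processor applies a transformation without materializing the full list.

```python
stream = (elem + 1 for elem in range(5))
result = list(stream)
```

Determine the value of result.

Step 1: For each elem in range(5), compute elem+1:
  elem=0: 0+1 = 1
  elem=1: 1+1 = 2
  elem=2: 2+1 = 3
  elem=3: 3+1 = 4
  elem=4: 4+1 = 5
Therefore result = [1, 2, 3, 4, 5].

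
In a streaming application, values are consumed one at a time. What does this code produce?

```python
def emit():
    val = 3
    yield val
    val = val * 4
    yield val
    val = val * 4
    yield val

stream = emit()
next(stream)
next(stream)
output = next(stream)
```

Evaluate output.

Step 1: Trace through generator execution:
  Yield 1: val starts at 3, yield 3
  Yield 2: val = 3 * 4 = 12, yield 12
  Yield 3: val = 12 * 4 = 48, yield 48
Step 2: First next() gets 3, second next() gets the second value, third next() yields 48.
Therefore output = 48.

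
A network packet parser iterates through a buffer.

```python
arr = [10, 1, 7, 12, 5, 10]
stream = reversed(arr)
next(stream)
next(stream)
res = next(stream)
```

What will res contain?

Step 1: reversed([10, 1, 7, 12, 5, 10]) gives iterator: [10, 5, 12, 7, 1, 10].
Step 2: First next() = 10, second next() = 5.
Step 3: Third next() = 12.
Therefore res = 12.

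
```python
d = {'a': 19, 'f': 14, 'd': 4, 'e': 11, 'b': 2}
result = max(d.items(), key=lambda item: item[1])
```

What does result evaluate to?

Step 1: Find item with maximum value:
  ('a', 19)
  ('f', 14)
  ('d', 4)
  ('e', 11)
  ('b', 2)
Step 2: Maximum value is 19 at key 'a'.
Therefore result = ('a', 19).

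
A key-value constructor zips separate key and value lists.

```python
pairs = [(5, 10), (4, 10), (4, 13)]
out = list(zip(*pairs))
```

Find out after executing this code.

Step 1: zip(*pairs) transposes: unzips [(5, 10), (4, 10), (4, 13)] into separate sequences.
Step 2: First elements: (5, 4, 4), second elements: (10, 10, 13).
Therefore out = [(5, 4, 4), (10, 10, 13)].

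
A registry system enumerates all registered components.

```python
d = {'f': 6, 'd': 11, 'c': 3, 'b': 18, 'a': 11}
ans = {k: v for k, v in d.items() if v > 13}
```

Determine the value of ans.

Step 1: Filter items where value > 13:
  'f': 6 <= 13: removed
  'd': 11 <= 13: removed
  'c': 3 <= 13: removed
  'b': 18 > 13: kept
  'a': 11 <= 13: removed
Therefore ans = {'b': 18}.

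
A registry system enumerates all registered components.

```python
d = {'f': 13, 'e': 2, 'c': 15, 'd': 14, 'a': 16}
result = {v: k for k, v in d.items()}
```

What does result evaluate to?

Step 1: Invert dict (swap keys and values):
  'f': 13 -> 13: 'f'
  'e': 2 -> 2: 'e'
  'c': 15 -> 15: 'c'
  'd': 14 -> 14: 'd'
  'a': 16 -> 16: 'a'
Therefore result = {13: 'f', 2: 'e', 15: 'c', 14: 'd', 16: 'a'}.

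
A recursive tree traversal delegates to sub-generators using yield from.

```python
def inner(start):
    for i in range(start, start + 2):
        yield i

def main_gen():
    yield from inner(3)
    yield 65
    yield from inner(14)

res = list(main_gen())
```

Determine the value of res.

Step 1: main_gen() delegates to inner(3):
  yield 3
  yield 4
Step 2: yield 65
Step 3: Delegates to inner(14):
  yield 14
  yield 15
Therefore res = [3, 4, 65, 14, 15].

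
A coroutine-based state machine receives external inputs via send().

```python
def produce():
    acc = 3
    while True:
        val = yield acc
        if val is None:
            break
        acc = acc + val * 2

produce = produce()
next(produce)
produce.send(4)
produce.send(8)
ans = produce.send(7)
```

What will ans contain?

Step 1: next() -> yield acc=3.
Step 2: send(4) -> val=4, acc = 3 + 4*2 = 11, yield 11.
Step 3: send(8) -> val=8, acc = 11 + 8*2 = 27, yield 27.
Step 4: send(7) -> val=7, acc = 27 + 7*2 = 41, yield 41.
Therefore ans = 41.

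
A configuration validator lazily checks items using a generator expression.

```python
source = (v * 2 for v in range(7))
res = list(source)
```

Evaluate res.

Step 1: For each v in range(7), compute v*2:
  v=0: 0*2 = 0
  v=1: 1*2 = 2
  v=2: 2*2 = 4
  v=3: 3*2 = 6
  v=4: 4*2 = 8
  v=5: 5*2 = 10
  v=6: 6*2 = 12
Therefore res = [0, 2, 4, 6, 8, 10, 12].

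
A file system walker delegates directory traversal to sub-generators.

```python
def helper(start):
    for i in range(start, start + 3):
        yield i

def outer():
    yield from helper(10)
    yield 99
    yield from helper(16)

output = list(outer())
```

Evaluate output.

Step 1: outer() delegates to helper(10):
  yield 10
  yield 11
  yield 12
Step 2: yield 99
Step 3: Delegates to helper(16):
  yield 16
  yield 17
  yield 18
Therefore output = [10, 11, 12, 99, 16, 17, 18].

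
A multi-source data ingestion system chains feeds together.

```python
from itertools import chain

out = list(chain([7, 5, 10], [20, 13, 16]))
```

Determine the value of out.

Step 1: chain() concatenates iterables: [7, 5, 10] + [20, 13, 16].
Therefore out = [7, 5, 10, 20, 13, 16].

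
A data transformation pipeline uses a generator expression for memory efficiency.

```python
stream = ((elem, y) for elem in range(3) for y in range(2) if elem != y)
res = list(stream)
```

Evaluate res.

Step 1: Nested generator over range(3) x range(2) where elem != y:
  (0, 0): excluded (elem == y)
  (0, 1): included
  (1, 0): included
  (1, 1): excluded (elem == y)
  (2, 0): included
  (2, 1): included
Therefore res = [(0, 1), (1, 0), (2, 0), (2, 1)].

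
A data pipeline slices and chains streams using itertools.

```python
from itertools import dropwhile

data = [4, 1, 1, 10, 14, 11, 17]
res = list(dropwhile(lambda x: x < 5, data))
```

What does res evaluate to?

Step 1: dropwhile drops elements while < 5:
  4 < 5: dropped
  1 < 5: dropped
  1 < 5: dropped
  10: kept (dropping stopped)
Step 2: Remaining elements kept regardless of condition.
Therefore res = [10, 14, 11, 17].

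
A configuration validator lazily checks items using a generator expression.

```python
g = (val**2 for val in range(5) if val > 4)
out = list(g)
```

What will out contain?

Step 1: For range(5), keep val > 4, then square:
  val=0: 0 <= 4, excluded
  val=1: 1 <= 4, excluded
  val=2: 2 <= 4, excluded
  val=3: 3 <= 4, excluded
  val=4: 4 <= 4, excluded
Therefore out = [].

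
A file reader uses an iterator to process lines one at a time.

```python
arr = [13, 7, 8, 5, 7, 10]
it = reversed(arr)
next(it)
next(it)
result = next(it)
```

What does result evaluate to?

Step 1: reversed([13, 7, 8, 5, 7, 10]) gives iterator: [10, 7, 5, 8, 7, 13].
Step 2: First next() = 10, second next() = 7.
Step 3: Third next() = 5.
Therefore result = 5.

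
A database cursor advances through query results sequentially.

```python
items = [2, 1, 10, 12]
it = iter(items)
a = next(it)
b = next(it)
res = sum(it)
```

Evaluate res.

Step 1: Create iterator over [2, 1, 10, 12].
Step 2: a = next() = 2, b = next() = 1.
Step 3: sum() of remaining [10, 12] = 22.
Therefore res = 22.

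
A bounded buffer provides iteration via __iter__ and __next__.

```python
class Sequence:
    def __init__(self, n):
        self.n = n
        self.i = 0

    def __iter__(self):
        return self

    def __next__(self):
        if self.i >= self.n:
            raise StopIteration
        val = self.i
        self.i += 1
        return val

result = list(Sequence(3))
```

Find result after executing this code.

Step 1: Sequence(3) creates an iterator counting 0 to 2.
Step 2: list() consumes all values: [0, 1, 2].
Therefore result = [0, 1, 2].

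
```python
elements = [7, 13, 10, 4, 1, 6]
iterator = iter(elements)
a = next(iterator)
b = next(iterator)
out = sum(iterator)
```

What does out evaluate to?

Step 1: Create iterator over [7, 13, 10, 4, 1, 6].
Step 2: a = next() = 7, b = next() = 13.
Step 3: sum() of remaining [10, 4, 1, 6] = 21.
Therefore out = 21.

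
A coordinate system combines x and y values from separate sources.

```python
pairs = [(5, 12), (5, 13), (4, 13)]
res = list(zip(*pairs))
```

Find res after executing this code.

Step 1: zip(*pairs) transposes: unzips [(5, 12), (5, 13), (4, 13)] into separate sequences.
Step 2: First elements: (5, 5, 4), second elements: (12, 13, 13).
Therefore res = [(5, 5, 4), (12, 13, 13)].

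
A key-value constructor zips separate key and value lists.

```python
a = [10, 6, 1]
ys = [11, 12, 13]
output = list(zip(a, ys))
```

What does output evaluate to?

Step 1: zip pairs elements at same index:
  Index 0: (10, 11)
  Index 1: (6, 12)
  Index 2: (1, 13)
Therefore output = [(10, 11), (6, 12), (1, 13)].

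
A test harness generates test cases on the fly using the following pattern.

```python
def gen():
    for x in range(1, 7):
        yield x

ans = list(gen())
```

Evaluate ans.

Step 1: The generator yields each value from range(1, 7).
Step 2: list() consumes all yields: [1, 2, 3, 4, 5, 6].
Therefore ans = [1, 2, 3, 4, 5, 6].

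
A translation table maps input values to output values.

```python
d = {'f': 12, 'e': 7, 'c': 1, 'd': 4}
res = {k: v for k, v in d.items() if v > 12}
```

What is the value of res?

Step 1: Filter items where value > 12:
  'f': 12 <= 12: removed
  'e': 7 <= 12: removed
  'c': 1 <= 12: removed
  'd': 4 <= 12: removed
Therefore res = {}.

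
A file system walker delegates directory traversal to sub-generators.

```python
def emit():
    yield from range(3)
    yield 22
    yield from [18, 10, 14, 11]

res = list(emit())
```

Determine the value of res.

Step 1: Trace yields in order:
  yield 0
  yield 1
  yield 2
  yield 22
  yield 18
  yield 10
  yield 14
  yield 11
Therefore res = [0, 1, 2, 22, 18, 10, 14, 11].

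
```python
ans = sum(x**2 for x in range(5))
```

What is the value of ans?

Step 1: Compute x**2 for each x in range(5):
  x=0: 0**2 = 0
  x=1: 1**2 = 1
  x=2: 2**2 = 4
  x=3: 3**2 = 9
  x=4: 4**2 = 16
Step 2: sum = 0 + 1 + 4 + 9 + 16 = 30.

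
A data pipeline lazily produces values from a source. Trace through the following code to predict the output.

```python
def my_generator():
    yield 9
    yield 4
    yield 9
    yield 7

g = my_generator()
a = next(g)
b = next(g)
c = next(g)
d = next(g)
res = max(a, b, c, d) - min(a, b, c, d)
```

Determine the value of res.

Step 1: Create generator and consume all values:
  a = next(g) = 9
  b = next(g) = 4
  c = next(g) = 9
  d = next(g) = 7
Step 2: max = 9, min = 4, res = 9 - 4 = 5.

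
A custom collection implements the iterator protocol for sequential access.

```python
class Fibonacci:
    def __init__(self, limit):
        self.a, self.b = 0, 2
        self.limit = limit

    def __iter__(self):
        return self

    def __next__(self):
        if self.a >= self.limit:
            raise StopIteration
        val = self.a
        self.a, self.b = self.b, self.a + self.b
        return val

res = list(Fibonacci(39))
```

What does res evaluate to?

Step 1: Fibonacci-like sequence (a=0, b=2) until >= 39:
  Yield 0, then a,b = 2,2
  Yield 2, then a,b = 2,4
  Yield 2, then a,b = 4,6
  Yield 4, then a,b = 6,10
  Yield 6, then a,b = 10,16
  Yield 10, then a,b = 16,26
  Yield 16, then a,b = 26,42
  Yield 26, then a,b = 42,68
Step 2: 42 >= 39, stop.
Therefore res = [0, 2, 2, 4, 6, 10, 16, 26].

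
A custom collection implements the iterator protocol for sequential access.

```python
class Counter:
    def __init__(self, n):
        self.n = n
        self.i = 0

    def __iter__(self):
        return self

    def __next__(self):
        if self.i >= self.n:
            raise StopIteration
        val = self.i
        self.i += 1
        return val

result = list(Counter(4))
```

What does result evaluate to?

Step 1: Counter(4) creates an iterator counting 0 to 3.
Step 2: list() consumes all values: [0, 1, 2, 3].
Therefore result = [0, 1, 2, 3].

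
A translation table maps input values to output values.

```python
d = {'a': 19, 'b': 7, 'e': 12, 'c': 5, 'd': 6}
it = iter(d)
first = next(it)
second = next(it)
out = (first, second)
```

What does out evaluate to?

Step 1: iter(d) iterates over keys: ['a', 'b', 'e', 'c', 'd'].
Step 2: first = next(it) = 'a', second = next(it) = 'b'.
Therefore out = ('a', 'b').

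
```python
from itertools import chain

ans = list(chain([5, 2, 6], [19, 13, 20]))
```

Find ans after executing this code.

Step 1: chain() concatenates iterables: [5, 2, 6] + [19, 13, 20].
Therefore ans = [5, 2, 6, 19, 13, 20].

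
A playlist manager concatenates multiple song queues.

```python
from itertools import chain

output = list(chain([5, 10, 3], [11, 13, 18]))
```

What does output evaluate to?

Step 1: chain() concatenates iterables: [5, 10, 3] + [11, 13, 18].
Therefore output = [5, 10, 3, 11, 13, 18].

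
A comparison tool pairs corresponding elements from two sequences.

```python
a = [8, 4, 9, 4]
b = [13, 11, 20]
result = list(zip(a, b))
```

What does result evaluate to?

Step 1: zip stops at shortest (len(a)=4, len(b)=3):
  Index 0: (8, 13)
  Index 1: (4, 11)
  Index 2: (9, 20)
Step 2: Last element of a (4) has no pair, dropped.
Therefore result = [(8, 13), (4, 11), (9, 20)].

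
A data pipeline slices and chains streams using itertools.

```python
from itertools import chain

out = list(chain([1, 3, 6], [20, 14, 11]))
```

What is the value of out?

Step 1: chain() concatenates iterables: [1, 3, 6] + [20, 14, 11].
Therefore out = [1, 3, 6, 20, 14, 11].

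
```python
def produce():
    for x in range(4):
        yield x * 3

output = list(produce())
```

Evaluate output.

Step 1: For each x in range(4), yield x * 3:
  x=0: yield 0 * 3 = 0
  x=1: yield 1 * 3 = 3
  x=2: yield 2 * 3 = 6
  x=3: yield 3 * 3 = 9
Therefore output = [0, 3, 6, 9].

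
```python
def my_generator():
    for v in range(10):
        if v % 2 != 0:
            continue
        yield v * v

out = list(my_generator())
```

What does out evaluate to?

Step 1: Only yield v**2 when v is divisible by 2:
  v=0: 0 % 2 == 0, yield 0**2 = 0
  v=2: 2 % 2 == 0, yield 2**2 = 4
  v=4: 4 % 2 == 0, yield 4**2 = 16
  v=6: 6 % 2 == 0, yield 6**2 = 36
  v=8: 8 % 2 == 0, yield 8**2 = 64
Therefore out = [0, 4, 16, 36, 64].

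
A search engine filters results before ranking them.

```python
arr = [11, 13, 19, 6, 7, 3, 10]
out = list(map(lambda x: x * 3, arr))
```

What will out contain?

Step 1: Apply lambda x: x * 3 to each element:
  11 -> 33
  13 -> 39
  19 -> 57
  6 -> 18
  7 -> 21
  3 -> 9
  10 -> 30
Therefore out = [33, 39, 57, 18, 21, 9, 30].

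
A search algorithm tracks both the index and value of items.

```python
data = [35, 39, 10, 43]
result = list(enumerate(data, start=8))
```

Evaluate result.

Step 1: enumerate with start=8:
  (8, 35)
  (9, 39)
  (10, 10)
  (11, 43)
Therefore result = [(8, 35), (9, 39), (10, 10), (11, 43)].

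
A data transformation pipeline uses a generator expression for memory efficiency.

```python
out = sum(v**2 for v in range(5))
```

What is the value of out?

Step 1: Compute v**2 for each v in range(5):
  v=0: 0**2 = 0
  v=1: 1**2 = 1
  v=2: 2**2 = 4
  v=3: 3**2 = 9
  v=4: 4**2 = 16
Step 2: sum = 0 + 1 + 4 + 9 + 16 = 30.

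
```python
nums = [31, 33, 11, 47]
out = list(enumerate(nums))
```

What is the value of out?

Step 1: enumerate pairs each element with its index:
  (0, 31)
  (1, 33)
  (2, 11)
  (3, 47)
Therefore out = [(0, 31), (1, 33), (2, 11), (3, 47)].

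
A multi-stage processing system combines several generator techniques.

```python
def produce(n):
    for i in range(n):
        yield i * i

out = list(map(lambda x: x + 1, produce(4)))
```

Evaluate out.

Step 1: produce(4) yields squares: [0, 1, 4, 9].
Step 2: map adds 1 to each: [1, 2, 5, 10].
Therefore out = [1, 2, 5, 10].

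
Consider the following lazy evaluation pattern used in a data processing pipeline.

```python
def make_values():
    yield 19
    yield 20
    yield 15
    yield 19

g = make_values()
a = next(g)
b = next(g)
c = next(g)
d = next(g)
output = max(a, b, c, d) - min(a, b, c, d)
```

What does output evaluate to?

Step 1: Create generator and consume all values:
  a = next(g) = 19
  b = next(g) = 20
  c = next(g) = 15
  d = next(g) = 19
Step 2: max = 20, min = 15, output = 20 - 15 = 5.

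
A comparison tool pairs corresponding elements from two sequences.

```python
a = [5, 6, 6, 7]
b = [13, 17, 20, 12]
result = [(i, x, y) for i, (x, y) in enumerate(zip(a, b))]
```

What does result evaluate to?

Step 1: enumerate(zip(a, b)) gives index with paired elements:
  i=0: (5, 13)
  i=1: (6, 17)
  i=2: (6, 20)
  i=3: (7, 12)
Therefore result = [(0, 5, 13), (1, 6, 17), (2, 6, 20), (3, 7, 12)].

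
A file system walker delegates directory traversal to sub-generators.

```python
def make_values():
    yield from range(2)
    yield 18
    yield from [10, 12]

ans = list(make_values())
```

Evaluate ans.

Step 1: Trace yields in order:
  yield 0
  yield 1
  yield 18
  yield 10
  yield 12
Therefore ans = [0, 1, 18, 10, 12].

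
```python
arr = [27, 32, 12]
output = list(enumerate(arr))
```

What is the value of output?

Step 1: enumerate pairs each element with its index:
  (0, 27)
  (1, 32)
  (2, 12)
Therefore output = [(0, 27), (1, 32), (2, 12)].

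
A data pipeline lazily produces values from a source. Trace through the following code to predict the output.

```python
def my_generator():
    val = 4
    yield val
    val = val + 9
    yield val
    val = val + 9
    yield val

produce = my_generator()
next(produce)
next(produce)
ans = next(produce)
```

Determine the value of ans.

Step 1: Trace through generator execution:
  Yield 1: val starts at 4, yield 4
  Yield 2: val = 4 + 9 = 13, yield 13
  Yield 3: val = 13 + 9 = 22, yield 22
Step 2: First next() gets 4, second next() gets the second value, third next() yields 22.
Therefore ans = 22.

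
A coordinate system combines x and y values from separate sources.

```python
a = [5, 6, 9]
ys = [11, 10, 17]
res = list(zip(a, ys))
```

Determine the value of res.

Step 1: zip pairs elements at same index:
  Index 0: (5, 11)
  Index 1: (6, 10)
  Index 2: (9, 17)
Therefore res = [(5, 11), (6, 10), (9, 17)].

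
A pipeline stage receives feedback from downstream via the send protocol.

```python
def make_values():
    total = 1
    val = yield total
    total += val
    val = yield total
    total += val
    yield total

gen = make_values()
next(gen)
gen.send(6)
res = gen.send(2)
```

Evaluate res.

Step 1: next() -> yield total=1.
Step 2: send(6) -> val=6, total = 1+6 = 7, yield 7.
Step 3: send(2) -> val=2, total = 7+2 = 9, yield 9.
Therefore res = 9.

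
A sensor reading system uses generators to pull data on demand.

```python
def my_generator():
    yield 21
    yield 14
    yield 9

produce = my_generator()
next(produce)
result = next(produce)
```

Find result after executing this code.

Step 1: my_generator() creates a generator.
Step 2: next(produce) yields 21 (consumed and discarded).
Step 3: next(produce) yields 14, assigned to result.
Therefore result = 14.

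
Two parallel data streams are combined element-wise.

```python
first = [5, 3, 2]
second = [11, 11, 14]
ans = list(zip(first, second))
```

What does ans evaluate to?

Step 1: zip pairs elements at same index:
  Index 0: (5, 11)
  Index 1: (3, 11)
  Index 2: (2, 14)
Therefore ans = [(5, 11), (3, 11), (2, 14)].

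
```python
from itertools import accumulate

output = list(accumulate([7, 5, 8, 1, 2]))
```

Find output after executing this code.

Step 1: accumulate computes running sums:
  + 7 = 7
  + 5 = 12
  + 8 = 20
  + 1 = 21
  + 2 = 23
Therefore output = [7, 12, 20, 21, 23].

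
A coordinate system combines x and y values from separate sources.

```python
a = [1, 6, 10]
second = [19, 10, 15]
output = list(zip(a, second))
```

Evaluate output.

Step 1: zip pairs elements at same index:
  Index 0: (1, 19)
  Index 1: (6, 10)
  Index 2: (10, 15)
Therefore output = [(1, 19), (6, 10), (10, 15)].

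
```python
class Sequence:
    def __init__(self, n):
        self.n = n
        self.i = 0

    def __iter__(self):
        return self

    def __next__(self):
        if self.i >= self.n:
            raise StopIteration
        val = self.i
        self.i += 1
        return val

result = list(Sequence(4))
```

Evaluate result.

Step 1: Sequence(4) creates an iterator counting 0 to 3.
Step 2: list() consumes all values: [0, 1, 2, 3].
Therefore result = [0, 1, 2, 3].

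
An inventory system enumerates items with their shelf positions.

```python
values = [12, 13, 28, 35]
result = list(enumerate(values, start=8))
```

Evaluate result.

Step 1: enumerate with start=8:
  (8, 12)
  (9, 13)
  (10, 28)
  (11, 35)
Therefore result = [(8, 12), (9, 13), (10, 28), (11, 35)].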